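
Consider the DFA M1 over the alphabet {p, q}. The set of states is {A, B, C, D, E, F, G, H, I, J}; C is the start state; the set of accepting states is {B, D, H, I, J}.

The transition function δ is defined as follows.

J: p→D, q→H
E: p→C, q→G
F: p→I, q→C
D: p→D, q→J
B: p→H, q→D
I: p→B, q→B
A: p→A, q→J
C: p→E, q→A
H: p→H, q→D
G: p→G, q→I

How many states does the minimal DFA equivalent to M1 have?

States {F} cannot be reached from the start state, so discard them.
Start with accepting vs non-accepting: {B,D,H,I,J} | {A,C,E,G}.
Split {A,C,E,G} by δ(·,q) → {A,G} and {C,E}.
No further refinement is possible. Final partition (3 blocks): {B,D,H,I,J} | {A,G} | {C,E}.

3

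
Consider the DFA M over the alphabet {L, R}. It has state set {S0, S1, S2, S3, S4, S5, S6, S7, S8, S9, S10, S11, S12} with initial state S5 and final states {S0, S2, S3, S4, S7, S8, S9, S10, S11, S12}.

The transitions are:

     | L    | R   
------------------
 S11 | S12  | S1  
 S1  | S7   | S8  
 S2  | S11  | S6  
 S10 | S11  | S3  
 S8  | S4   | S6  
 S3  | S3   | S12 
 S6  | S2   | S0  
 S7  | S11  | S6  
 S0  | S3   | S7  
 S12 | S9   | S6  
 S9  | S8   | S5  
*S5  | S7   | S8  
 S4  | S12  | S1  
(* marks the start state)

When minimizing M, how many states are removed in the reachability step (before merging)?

No path from S5 leads to S10; the other 12 states are all reachable.

1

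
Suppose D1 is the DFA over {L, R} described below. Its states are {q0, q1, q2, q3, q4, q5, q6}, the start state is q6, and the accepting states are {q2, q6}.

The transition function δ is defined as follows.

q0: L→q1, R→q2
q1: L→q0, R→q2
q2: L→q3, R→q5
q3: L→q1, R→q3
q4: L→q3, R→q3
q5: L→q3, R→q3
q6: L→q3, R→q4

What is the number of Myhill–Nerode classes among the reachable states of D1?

4

P0 = {q2,q6} | {q0,q1,q3,q4,q5}.
Split {q0,q1,q3,q4,q5} by δ(·,R) → {q3,q4,q5} and {q0,q1}.
On input L, block {q3,q4,q5} splits into {q4,q5} and {q3}.
Stable partition: {q2,q6} | {q4,q5} | {q0,q1} | {q3} — 4 equivalence classes.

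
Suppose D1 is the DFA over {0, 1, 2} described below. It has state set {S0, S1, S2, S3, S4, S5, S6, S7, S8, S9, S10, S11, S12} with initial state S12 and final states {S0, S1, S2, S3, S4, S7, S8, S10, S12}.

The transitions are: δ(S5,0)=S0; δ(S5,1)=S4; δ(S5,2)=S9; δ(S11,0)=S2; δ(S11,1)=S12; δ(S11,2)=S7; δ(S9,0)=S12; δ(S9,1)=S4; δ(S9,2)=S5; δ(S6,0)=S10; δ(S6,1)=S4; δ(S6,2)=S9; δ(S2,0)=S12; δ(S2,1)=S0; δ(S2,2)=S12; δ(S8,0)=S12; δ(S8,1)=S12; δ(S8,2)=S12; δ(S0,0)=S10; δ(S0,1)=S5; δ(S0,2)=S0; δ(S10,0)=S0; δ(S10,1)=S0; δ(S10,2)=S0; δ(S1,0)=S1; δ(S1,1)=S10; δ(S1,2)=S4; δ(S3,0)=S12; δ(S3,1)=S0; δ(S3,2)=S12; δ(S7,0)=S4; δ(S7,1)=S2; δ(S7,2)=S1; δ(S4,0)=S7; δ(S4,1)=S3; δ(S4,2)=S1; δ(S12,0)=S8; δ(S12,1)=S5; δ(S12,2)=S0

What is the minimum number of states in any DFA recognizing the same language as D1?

4

First remove the unreachable states {S6,S11}; 11 states remain.
P0 = {S0,S1,S2,S3,S4,S7,S8,S10,S12} | {S5,S9}.
Split {S0,S1,S2,S3,S4,S7,S8,S10,S12} by δ(·,1) → {S1,S2,S3,S4,S7,S8,S10} and {S0,S12}.
On input 0, block {S1,S2,S3,S4,S7,S8,S10} splits into {S2,S3,S8,S10} and {S1,S4,S7}.
No further refinement is possible. Final partition (4 blocks): {S2,S3,S8,S10} | {S5,S9} | {S0,S12} | {S1,S4,S7}.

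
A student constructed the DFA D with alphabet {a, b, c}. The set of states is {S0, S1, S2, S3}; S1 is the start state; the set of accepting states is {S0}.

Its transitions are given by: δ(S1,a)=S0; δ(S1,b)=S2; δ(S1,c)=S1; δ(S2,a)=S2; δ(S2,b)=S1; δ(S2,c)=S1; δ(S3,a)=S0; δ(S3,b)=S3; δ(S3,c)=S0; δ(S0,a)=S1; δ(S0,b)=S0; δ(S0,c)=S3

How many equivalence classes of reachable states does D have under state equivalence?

Start with accepting vs non-accepting: {S0} | {S1,S2,S3}.
On input a, block {S1,S2,S3} splits into {S1,S3} and {S2}.
On input b, block {S1,S3} splits into {S1} and {S3}.
Stable partition: {S0} | {S1} | {S2} | {S3} — 4 equivalence classes.

4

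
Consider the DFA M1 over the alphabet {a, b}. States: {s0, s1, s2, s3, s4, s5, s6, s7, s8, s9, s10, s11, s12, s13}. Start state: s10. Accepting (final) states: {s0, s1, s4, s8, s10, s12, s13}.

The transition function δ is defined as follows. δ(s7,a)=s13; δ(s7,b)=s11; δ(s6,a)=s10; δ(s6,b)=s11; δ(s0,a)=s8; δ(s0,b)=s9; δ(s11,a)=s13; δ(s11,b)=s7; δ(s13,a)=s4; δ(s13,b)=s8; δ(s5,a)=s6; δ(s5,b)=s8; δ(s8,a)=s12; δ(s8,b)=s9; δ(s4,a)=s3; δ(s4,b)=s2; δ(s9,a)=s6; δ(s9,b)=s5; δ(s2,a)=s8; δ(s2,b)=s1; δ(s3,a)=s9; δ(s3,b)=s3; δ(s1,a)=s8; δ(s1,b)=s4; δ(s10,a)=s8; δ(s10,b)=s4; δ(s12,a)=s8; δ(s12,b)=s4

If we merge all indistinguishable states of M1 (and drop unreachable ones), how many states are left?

10

States {s0} cannot be reached from the start state, so discard them.
P0 = {s1,s4,s8,s10,s12,s13} | {s2,s3,s5,s6,s7,s9,s11}.
On input a, block {s1,s4,s8,s10,s12,s13} splits into {s1,s8,s10,s12,s13} and {s4}.
Refine {s1,s8,s10,s12,s13} on symbol a: members go to different blocks, giving {s1,s8,s10,s12} and {s13}.
On input b, block {s1,s8,s10,s12} splits into {s1,s10,s12} and {s8}.
Split {s2,s3,s5,s6,s7,s9,s11} by δ(·,a) → {s3,s5,s9} and {s7,s11} and {s2} and {s6}.
On input a, block {s3,s5,s9} splits into {s5,s9} and {s3}.
On input b, block {s5,s9} splits into {s5} and {s9}.
The partition is now stable with 10 blocks: {s1,s10,s12} | {s5} | {s4} | {s13} | {s8} | {s7,s11} | {s2} | {s6} | {s3} | {s9}.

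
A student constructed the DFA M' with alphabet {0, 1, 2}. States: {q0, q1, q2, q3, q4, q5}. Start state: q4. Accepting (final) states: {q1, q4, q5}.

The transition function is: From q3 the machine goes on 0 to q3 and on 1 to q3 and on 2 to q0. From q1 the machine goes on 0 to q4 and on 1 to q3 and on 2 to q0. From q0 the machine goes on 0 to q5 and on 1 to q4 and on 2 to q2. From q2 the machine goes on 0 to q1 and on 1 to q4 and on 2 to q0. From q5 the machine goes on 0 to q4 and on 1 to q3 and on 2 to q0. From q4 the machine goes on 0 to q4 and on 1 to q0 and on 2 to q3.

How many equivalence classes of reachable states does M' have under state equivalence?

4

Every state is reachable, so we keep all 6.
Initial partition by acceptance: {q1,q4,q5} | {q0,q2,q3}.
Split {q0,q2,q3} by δ(·,0) → {q0,q2} and {q3}.
Refine {q1,q4,q5} on symbol 1: members go to different blocks, giving {q1,q5} and {q4}.
Stable partition: {q1,q5} | {q0,q2} | {q3} | {q4} — 4 equivalence classes.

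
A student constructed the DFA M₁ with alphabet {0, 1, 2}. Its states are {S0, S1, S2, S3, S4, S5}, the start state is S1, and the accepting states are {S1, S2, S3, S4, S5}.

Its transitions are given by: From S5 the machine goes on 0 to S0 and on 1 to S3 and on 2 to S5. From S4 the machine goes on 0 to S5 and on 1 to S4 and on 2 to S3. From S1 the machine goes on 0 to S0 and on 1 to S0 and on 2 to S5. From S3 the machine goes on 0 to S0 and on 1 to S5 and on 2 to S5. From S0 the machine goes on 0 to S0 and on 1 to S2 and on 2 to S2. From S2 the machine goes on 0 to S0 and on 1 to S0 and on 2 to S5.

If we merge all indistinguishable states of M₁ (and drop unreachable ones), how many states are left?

First remove the unreachable states {S4}; 5 states remain.
P0 = {S1,S2,S3,S5} | {S0}.
On input 1, block {S1,S2,S3,S5} splits into {S1,S2} and {S3,S5}.
The partition is now stable with 3 blocks: {S1,S2} | {S0} | {S3,S5}.

3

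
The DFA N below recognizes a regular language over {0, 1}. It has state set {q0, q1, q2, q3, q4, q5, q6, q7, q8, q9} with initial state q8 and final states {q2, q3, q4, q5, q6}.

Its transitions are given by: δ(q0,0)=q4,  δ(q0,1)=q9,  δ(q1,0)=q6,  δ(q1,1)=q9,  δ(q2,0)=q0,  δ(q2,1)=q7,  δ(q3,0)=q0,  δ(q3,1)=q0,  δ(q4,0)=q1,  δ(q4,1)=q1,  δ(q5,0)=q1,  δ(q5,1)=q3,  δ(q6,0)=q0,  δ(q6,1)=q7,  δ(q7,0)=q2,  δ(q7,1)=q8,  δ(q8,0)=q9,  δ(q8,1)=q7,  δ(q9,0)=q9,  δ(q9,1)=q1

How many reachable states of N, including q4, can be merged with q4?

3

Reachable states from the start: {q0,q1,q2,q4,q6,q7,q8,q9}. Unreachable: {q3,q5} — drop them.
Start with accepting vs non-accepting: {q2,q4,q6} | {q0,q1,q7,q8,q9}.
Refine {q0,q1,q7,q8,q9} on symbol 0: members go to different blocks, giving {q0,q1,q7} and {q8,q9}.
No further refinement is possible. Final partition (3 blocks): {q2,q4,q6} | {q0,q1,q7} | {q8,q9}.
The equivalence class containing q4 is {q2,q4,q6}, of size 3.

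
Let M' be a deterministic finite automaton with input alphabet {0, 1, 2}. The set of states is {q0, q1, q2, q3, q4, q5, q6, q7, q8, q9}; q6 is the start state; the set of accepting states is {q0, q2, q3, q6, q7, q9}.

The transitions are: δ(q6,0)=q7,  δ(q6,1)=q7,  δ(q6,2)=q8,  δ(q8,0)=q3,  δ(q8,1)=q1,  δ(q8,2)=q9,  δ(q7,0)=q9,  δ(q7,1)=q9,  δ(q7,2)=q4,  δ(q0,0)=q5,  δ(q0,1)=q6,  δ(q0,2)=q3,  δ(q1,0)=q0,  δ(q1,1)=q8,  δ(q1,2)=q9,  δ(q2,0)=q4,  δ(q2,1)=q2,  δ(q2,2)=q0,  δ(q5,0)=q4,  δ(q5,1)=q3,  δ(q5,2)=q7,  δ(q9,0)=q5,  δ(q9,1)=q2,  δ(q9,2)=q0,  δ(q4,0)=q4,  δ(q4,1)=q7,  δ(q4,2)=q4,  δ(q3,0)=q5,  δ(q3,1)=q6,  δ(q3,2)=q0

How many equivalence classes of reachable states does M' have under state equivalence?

P0 = {q0,q2,q3,q6,q7,q9} | {q1,q4,q5,q8}.
Refine {q0,q2,q3,q6,q7,q9} on symbol 0: members go to different blocks, giving {q0,q2,q3,q9} and {q6,q7}.
Refine {q0,q2,q3,q9} on symbol 1: members go to different blocks, giving {q0,q3} and {q2,q9}.
On input 0, block {q1,q4,q5,q8} splits into {q1,q8} and {q4,q5}.
Refine {q6,q7} on symbol 0: members go to different blocks, giving {q6} and {q7}.
Refine {q4,q5} on symbol 1: members go to different blocks, giving {q4} and {q5}.
On input 0, block {q2,q9} splits into {q2} and {q9}.
The partition is now stable with 8 blocks: {q0,q3} | {q1,q8} | {q6} | {q2} | {q4} | {q7} | {q5} | {q9}.

8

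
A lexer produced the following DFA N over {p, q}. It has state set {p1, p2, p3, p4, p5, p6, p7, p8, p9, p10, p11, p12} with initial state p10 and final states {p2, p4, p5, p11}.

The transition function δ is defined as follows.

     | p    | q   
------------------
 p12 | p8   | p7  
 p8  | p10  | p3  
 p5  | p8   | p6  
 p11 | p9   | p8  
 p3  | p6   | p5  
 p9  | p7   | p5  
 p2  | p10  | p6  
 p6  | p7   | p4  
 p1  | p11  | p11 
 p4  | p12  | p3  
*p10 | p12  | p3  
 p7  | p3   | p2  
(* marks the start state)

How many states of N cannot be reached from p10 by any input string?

3

BFS from p10 reaches {p2, p3, p4, p5, p6, p7, p8, p10, p12}; the 3 state(s) p1, p9, p11 are never visited.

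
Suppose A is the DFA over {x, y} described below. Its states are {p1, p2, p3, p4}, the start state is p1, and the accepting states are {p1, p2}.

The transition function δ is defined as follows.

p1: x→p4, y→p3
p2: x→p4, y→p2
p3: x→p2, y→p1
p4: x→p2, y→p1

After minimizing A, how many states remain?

3

Every state is reachable, so we keep all 4.
Initial partition by acceptance: {p1,p2} | {p3,p4}.
Refine {p1,p2} on symbol y: members go to different blocks, giving {p1} and {p2}.
No further refinement is possible. Final partition (3 blocks): {p1} | {p3,p4} | {p2}.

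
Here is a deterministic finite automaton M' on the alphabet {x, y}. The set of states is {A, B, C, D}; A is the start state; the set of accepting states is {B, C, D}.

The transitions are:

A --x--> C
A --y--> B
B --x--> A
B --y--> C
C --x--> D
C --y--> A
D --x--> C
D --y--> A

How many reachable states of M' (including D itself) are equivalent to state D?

2

All states are reachable from the start state.
Start with accepting vs non-accepting: {B,C,D} | {A}.
Split {B,C,D} by δ(·,x) → {C,D} and {B}.
No further refinement is possible. Final partition (3 blocks): {C,D} | {A} | {B}.
State D belongs to the block {C,D}, which has 2 states.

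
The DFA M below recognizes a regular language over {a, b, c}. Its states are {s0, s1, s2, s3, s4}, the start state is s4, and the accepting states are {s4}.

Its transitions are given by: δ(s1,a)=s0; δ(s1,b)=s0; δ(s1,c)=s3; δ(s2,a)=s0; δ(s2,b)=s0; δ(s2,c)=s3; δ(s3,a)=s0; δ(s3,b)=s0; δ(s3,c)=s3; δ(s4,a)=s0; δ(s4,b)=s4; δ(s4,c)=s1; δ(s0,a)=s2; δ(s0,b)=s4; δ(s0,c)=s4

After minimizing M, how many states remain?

Every state is reachable, so we keep all 5.
P0 = {s4} | {s0,s1,s2,s3}.
On input b, block {s0,s1,s2,s3} splits into {s1,s2,s3} and {s0}.
Stable partition: {s4} | {s1,s2,s3} | {s0} — 3 equivalence classes.

3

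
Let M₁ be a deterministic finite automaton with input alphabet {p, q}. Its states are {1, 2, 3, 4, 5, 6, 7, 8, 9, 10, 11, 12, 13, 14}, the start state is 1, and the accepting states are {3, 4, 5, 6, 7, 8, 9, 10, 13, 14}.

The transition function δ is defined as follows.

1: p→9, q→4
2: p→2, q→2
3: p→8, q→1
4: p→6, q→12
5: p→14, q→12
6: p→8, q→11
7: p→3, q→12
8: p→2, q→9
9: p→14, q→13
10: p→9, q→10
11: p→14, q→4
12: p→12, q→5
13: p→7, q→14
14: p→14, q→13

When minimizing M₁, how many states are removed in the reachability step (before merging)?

No path from 1 leads to 10; the other 13 states are all reachable.

1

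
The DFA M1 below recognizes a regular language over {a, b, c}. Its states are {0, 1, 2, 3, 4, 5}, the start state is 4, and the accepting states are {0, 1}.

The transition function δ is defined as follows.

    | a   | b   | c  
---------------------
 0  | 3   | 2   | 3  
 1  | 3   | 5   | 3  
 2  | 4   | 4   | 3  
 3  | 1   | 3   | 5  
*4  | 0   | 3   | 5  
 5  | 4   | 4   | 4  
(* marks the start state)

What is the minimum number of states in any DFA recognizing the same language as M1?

Every state is reachable, so we keep all 6.
Initial partition by acceptance: {0,1} | {2,3,4,5}.
On input a, block {2,3,4,5} splits into {2,5} and {3,4}.
The partition is now stable with 3 blocks: {0,1} | {2,5} | {3,4}.

3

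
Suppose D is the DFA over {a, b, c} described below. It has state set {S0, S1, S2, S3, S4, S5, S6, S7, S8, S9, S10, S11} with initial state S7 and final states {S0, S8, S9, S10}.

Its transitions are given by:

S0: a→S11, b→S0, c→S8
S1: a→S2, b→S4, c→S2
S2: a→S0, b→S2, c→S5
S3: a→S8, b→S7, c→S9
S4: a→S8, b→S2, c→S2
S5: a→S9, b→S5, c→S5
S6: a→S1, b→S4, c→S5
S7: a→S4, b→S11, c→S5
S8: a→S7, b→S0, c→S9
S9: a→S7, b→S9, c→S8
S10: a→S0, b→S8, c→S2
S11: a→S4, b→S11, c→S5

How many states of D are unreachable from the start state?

Starting at S7 and following transitions, the reachable set is {S0, S2, S4, S5, S7, S8, S9, S11}. That leaves S1, S3, S6, S10 unreachable — 4 in total.

4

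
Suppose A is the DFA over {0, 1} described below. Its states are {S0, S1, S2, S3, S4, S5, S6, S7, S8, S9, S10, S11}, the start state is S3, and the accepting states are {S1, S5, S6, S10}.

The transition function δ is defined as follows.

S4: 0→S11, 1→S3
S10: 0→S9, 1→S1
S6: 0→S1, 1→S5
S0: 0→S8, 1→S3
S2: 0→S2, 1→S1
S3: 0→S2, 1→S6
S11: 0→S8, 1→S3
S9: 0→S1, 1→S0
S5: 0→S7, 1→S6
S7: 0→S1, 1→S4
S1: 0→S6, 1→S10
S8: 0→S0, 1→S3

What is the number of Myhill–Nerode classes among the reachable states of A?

5

All states are reachable from the start state.
Initial partition by acceptance: {S1,S5,S6,S10} | {S0,S2,S3,S4,S7,S8,S9,S11}.
On input 0, block {S1,S5,S6,S10} splits into {S1,S6} and {S5,S10}.
On input 0, block {S0,S2,S3,S4,S7,S8,S9,S11} splits into {S0,S2,S3,S4,S8,S11} and {S7,S9}.
Refine {S0,S2,S3,S4,S8,S11} on symbol 1: members go to different blocks, giving {S0,S4,S8,S11} and {S2,S3}.
The partition is now stable with 5 blocks: {S1,S6} | {S0,S4,S8,S11} | {S5,S10} | {S7,S9} | {S2,S3}.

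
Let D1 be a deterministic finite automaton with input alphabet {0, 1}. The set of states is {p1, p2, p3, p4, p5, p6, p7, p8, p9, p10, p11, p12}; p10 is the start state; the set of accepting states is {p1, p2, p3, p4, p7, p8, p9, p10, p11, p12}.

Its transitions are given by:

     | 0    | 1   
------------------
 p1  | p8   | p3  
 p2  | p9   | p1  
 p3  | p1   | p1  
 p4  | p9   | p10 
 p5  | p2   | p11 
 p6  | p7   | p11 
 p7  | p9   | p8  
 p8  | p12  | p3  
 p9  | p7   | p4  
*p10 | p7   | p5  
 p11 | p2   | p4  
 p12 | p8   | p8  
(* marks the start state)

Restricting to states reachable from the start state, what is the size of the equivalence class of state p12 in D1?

4

Reachable states from the start: {p1,p2,p3,p4,p5,p7,p8,p9,p10,p11,p12}. Unreachable: {p6} — drop them.
P0 = {p1,p2,p3,p4,p7,p8,p9,p10,p11,p12} | {p5}.
On input 1, block {p1,p2,p3,p4,p7,p8,p9,p10,p11,p12} splits into {p1,p2,p3,p4,p7,p8,p9,p11,p12} and {p10}.
On input 1, block {p1,p2,p3,p4,p7,p8,p9,p11,p12} splits into {p1,p2,p3,p7,p8,p9,p11,p12} and {p4}.
On input 1, block {p1,p2,p3,p7,p8,p9,p11,p12} splits into {p1,p2,p3,p7,p8,p12} and {p9,p11}.
On input 0, block {p1,p2,p3,p7,p8,p12} splits into {p1,p3,p8,p12} and {p2,p7}.
The partition is now stable with 6 blocks: {p1,p3,p8,p12} | {p5} | {p10} | {p4} | {p9,p11} | {p2,p7}.
State p12 belongs to the block {p1,p3,p8,p12}, which has 4 states.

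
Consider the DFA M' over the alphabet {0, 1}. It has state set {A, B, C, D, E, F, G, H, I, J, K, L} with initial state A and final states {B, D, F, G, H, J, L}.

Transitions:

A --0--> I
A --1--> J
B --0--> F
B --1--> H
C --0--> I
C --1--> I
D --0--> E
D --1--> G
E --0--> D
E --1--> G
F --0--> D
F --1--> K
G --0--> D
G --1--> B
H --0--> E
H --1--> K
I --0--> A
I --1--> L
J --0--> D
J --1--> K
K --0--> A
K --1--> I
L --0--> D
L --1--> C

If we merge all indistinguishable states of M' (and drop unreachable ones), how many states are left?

Every state is reachable, so we keep all 12.
P0 = {B,D,F,G,H,J,L} | {A,C,E,I,K}.
On input 0, block {B,D,F,G,H,J,L} splits into {B,F,G,J,L} and {D,H}.
Split {B,F,G,J,L} by δ(·,0) → {F,G,J,L} and {B}.
Split {F,G,J,L} by δ(·,1) → {F,J,L} and {G}.
Split {A,C,E,I,K} by δ(·,0) → {A,C,I,K} and {E}.
Split {A,C,I,K} by δ(·,1) → {A,I} and {C,K}.
Split {D,H} by δ(·,1) → {D} and {H}.
The partition is now stable with 8 blocks: {F,J,L} | {A,I} | {D} | {B} | {G} | {E} | {C,K} | {H}.

8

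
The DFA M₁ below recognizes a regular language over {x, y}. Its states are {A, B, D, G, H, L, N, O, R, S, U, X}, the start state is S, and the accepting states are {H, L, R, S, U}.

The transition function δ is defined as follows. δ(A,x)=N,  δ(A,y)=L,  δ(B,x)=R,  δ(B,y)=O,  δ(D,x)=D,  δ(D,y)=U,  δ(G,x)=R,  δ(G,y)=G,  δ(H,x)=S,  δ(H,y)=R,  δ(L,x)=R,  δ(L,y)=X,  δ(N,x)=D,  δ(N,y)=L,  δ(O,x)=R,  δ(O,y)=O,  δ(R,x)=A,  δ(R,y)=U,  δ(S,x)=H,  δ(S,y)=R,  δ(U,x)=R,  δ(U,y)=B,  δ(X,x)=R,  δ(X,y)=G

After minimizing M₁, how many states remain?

5

Initial partition by acceptance: {H,L,R,S,U} | {A,B,D,G,N,O,X}.
Split {H,L,R,S,U} by δ(·,x) → {H,L,S,U} and {R}.
On input x, block {H,L,S,U} splits into {H,S} and {L,U}.
On input x, block {A,B,D,G,N,O,X} splits into {B,G,O,X} and {A,D,N}.
The partition is now stable with 5 blocks: {H,S} | {B,G,O,X} | {R} | {L,U} | {A,D,N}.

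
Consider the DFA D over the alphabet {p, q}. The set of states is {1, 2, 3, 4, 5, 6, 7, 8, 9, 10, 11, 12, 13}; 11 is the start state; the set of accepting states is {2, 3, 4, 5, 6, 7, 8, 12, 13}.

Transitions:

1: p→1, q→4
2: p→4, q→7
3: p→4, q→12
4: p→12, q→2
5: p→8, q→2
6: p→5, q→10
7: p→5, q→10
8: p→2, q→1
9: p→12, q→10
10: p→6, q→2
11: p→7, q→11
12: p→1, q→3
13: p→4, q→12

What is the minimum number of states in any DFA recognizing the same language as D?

10

States {9,13} cannot be reached from the start state, so discard them.
Initial partition by acceptance: {2,3,4,5,6,7,8,12} | {1,10,11}.
Refine {2,3,4,5,6,7,8,12} on symbol p: members go to different blocks, giving {2,3,4,5,6,7,8} and {12}.
Split {2,3,4,5,6,7,8} by δ(·,p) → {2,3,5,6,7,8} and {4}.
On input p, block {2,3,5,6,7,8} splits into {5,6,7,8} and {2,3}.
Refine {5,6,7,8} on symbol p: members go to different blocks, giving {5,6,7} and {8}.
On input p, block {5,6,7} splits into {6,7} and {5}.
Refine {1,10,11} on symbol p: members go to different blocks, giving {10,11} and {1}.
On input q, block {10,11} splits into {10} and {11}.
On input q, block {2,3} splits into {2} and {3}.
Stable partition: {6,7} | {10} | {12} | {4} | {2} | {8} | {5} | {1} | {11} | {3} — 10 equivalence classes.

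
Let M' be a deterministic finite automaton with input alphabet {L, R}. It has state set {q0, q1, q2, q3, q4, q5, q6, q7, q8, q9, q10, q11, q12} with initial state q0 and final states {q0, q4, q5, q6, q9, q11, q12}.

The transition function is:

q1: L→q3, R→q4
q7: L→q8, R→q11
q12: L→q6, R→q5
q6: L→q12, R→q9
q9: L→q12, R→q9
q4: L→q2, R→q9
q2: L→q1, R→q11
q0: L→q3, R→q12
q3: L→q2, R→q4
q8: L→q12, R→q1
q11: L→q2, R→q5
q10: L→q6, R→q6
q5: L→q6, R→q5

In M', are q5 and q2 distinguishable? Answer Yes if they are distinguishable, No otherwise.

Reachable states from the start: {q0,q1,q2,q3,q4,q5,q6,q9,q11,q12}. Unreachable: {q7,q8,q10} — drop them.
Initial partition by acceptance: {q0,q4,q5,q6,q9,q11,q12} | {q1,q2,q3}.
On input L, block {q0,q4,q5,q6,q9,q11,q12} splits into {q5,q6,q9,q12} and {q0,q4,q11}.
No further refinement is possible. Final partition (3 blocks): {q5,q6,q9,q12} | {q1,q2,q3} | {q0,q4,q11}.
q5 and q2 end up in different blocks, so they are distinguishable. For instance, the string 'ε' is accepted from only q5.

Yes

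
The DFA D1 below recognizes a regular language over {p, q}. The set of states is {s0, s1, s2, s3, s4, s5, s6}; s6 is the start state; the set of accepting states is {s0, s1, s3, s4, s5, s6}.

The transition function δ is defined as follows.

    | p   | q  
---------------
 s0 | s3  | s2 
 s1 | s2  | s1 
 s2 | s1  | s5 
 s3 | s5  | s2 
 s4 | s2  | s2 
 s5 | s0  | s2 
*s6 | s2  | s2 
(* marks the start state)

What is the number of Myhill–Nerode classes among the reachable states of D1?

First remove the unreachable states {s4}; 6 states remain.
Initial partition by acceptance: {s0,s1,s3,s5,s6} | {s2}.
Refine {s0,s1,s3,s5,s6} on symbol p: members go to different blocks, giving {s0,s3,s5} and {s1,s6}.
Refine {s1,s6} on symbol q: members go to different blocks, giving {s1} and {s6}.
The partition is now stable with 4 blocks: {s0,s3,s5} | {s2} | {s1} | {s6}.

4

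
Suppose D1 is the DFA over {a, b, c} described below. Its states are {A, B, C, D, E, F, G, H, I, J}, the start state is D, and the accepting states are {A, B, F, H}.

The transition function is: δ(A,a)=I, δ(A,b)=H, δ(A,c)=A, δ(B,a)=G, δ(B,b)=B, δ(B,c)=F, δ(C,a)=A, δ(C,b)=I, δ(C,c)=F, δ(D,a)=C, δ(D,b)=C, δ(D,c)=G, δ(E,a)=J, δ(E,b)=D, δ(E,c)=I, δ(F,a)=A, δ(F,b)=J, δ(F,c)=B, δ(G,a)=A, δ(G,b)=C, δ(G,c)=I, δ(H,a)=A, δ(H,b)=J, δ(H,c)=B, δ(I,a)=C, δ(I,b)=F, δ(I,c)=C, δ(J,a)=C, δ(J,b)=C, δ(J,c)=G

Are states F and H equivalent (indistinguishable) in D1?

Yes

First remove the unreachable states {E}; 9 states remain.
Initial partition by acceptance: {A,B,F,H} | {C,D,G,I,J}.
Refine {A,B,F,H} on symbol a: members go to different blocks, giving {A,B} and {F,H}.
On input b, block {A,B} splits into {A} and {B}.
On input a, block {C,D,G,I,J} splits into {D,I,J} and {C,G}.
Refine {D,I,J} on symbol b: members go to different blocks, giving {D,J} and {I}.
On input b, block {C,G} splits into {C} and {G}.
The partition is now stable with 7 blocks: {A} | {D,J} | {F,H} | {B} | {C} | {I} | {G}.
F and H lie in the same block of the stable partition, so they are equivalent — no string distinguishes them.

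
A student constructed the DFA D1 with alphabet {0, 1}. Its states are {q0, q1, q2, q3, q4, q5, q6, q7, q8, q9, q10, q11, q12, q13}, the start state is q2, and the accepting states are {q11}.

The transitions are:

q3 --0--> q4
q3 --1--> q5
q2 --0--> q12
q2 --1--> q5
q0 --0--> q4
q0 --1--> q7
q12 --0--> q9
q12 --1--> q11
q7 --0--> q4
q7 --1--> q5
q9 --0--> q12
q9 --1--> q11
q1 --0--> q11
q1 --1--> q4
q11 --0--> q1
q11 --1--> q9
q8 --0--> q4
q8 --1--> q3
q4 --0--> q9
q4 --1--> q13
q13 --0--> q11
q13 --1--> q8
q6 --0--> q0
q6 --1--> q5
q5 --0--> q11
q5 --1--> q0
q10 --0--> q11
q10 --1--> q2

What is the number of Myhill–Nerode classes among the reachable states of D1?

First remove the unreachable states {q6,q10}; 12 states remain.
Start with accepting vs non-accepting: {q11} | {q0,q1,q2,q3,q4,q5,q7,q8,q9,q12,q13}.
Split {q0,q1,q2,q3,q4,q5,q7,q8,q9,q12,q13} by δ(·,0) → {q0,q2,q3,q4,q7,q8,q9,q12} and {q1,q5,q13}.
Refine {q0,q2,q3,q4,q7,q8,q9,q12} on symbol 1: members go to different blocks, giving {q2,q3,q4,q7} and {q0,q8} and {q9,q12}.
On input 0, block {q2,q3,q4,q7} splits into {q2,q4} and {q3,q7}.
Split {q1,q5,q13} by δ(·,1) → {q5,q13} and {q1}.
The partition is now stable with 7 blocks: {q11} | {q2,q4} | {q5,q13} | {q0,q8} | {q9,q12} | {q3,q7} | {q1}.

7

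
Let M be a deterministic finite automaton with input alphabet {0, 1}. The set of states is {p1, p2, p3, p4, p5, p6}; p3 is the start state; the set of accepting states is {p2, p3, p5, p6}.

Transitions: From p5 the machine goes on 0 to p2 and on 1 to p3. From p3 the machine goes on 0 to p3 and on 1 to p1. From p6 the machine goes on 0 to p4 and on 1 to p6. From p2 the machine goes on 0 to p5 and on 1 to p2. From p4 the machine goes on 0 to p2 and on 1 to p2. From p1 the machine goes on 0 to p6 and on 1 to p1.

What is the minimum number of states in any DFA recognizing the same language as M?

6

All states are reachable from the start state.
Initial partition by acceptance: {p2,p3,p5,p6} | {p1,p4}.
On input 0, block {p2,p3,p5,p6} splits into {p2,p3,p5} and {p6}.
Refine {p2,p3,p5} on symbol 1: members go to different blocks, giving {p2,p5} and {p3}.
Refine {p2,p5} on symbol 1: members go to different blocks, giving {p2} and {p5}.
On input 0, block {p1,p4} splits into {p1} and {p4}.
No further refinement is possible. Final partition (6 blocks): {p2} | {p1} | {p6} | {p3} | {p5} | {p4}.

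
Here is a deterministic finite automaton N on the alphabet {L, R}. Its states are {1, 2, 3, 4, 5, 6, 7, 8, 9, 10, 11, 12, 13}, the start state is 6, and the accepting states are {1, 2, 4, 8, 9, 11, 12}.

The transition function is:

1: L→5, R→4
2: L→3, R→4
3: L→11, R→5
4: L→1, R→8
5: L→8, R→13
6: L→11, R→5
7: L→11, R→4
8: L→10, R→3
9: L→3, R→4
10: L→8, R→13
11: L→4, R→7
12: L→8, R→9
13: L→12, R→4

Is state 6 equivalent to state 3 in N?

Yes

First remove the unreachable states {2}; 12 states remain.
Initial partition by acceptance: {1,4,8,9,11,12} | {3,5,6,7,10,13}.
Refine {1,4,8,9,11,12} on symbol L: members go to different blocks, giving {1,8,9} and {4,11,12}.
Refine {1,8,9} on symbol R: members go to different blocks, giving {1,9} and {8}.
On input L, block {3,5,6,7,10,13} splits into {3,6,7,13} and {5,10}.
Refine {1,9} on symbol L: members go to different blocks, giving {1} and {9}.
Split {3,6,7,13} by δ(·,R) → {3,6} and {7,13}.
Refine {4,11,12} on symbol L: members go to different blocks, giving {4} and {11} and {12}.
On input L, block {7,13} splits into {7} and {13}.
No further refinement is possible. Final partition (10 blocks): {1} | {3,6} | {4} | {8} | {5,10} | {9} | {7} | {11} | {12} | {13}.
6 and 3 lie in the same block of the stable partition, so they are equivalent — no string distinguishes them.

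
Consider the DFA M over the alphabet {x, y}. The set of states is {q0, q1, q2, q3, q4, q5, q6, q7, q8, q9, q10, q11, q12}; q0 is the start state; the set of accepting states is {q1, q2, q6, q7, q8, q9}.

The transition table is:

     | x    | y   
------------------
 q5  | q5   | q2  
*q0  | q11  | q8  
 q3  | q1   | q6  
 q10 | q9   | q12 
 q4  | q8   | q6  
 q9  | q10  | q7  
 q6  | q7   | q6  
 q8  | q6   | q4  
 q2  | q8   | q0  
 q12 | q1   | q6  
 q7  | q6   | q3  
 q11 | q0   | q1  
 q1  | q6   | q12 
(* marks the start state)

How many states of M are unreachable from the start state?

BFS from q0 reaches {q0, q1, q3, q4, q6, q7, q8, q11, q12}; the 4 state(s) q2, q5, q9, q10 are never visited.

4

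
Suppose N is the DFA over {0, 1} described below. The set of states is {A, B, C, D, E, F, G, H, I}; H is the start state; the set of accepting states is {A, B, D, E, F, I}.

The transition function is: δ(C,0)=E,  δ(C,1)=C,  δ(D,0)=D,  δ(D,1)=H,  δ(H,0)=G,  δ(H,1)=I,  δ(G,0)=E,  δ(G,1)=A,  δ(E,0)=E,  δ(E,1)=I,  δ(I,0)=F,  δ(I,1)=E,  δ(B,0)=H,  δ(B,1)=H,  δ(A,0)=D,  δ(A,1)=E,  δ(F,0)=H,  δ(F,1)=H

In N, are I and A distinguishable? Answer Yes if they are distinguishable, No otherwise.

States {B,C} cannot be reached from the start state, so discard them.
Start with accepting vs non-accepting: {A,D,E,F,I} | {G,H}.
On input 0, block {A,D,E,F,I} splits into {A,D,E,I} and {F}.
Split {A,D,E,I} by δ(·,0) → {A,D,E} and {I}.
Split {A,D,E} by δ(·,1) → {A} and {D} and {E}.
On input 0, block {G,H} splits into {G} and {H}.
The partition is now stable with 7 blocks: {A} | {G} | {F} | {I} | {D} | {E} | {H}.
I and A end up in different blocks, so they are distinguishable. For instance, the string '00' is accepted from only A.

Yes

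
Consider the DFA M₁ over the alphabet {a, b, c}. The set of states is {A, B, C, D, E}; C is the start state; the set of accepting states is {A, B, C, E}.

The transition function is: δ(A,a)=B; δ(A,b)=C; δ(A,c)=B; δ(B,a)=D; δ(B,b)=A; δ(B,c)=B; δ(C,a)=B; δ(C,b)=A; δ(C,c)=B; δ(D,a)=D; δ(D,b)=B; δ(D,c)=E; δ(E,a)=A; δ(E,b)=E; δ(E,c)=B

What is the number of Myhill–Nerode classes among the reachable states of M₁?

4

Every state is reachable, so we keep all 5.
Start with accepting vs non-accepting: {A,B,C,E} | {D}.
On input a, block {A,B,C,E} splits into {A,C,E} and {B}.
On input a, block {A,C,E} splits into {A,C} and {E}.
No further refinement is possible. Final partition (4 blocks): {A,C} | {D} | {B} | {E}.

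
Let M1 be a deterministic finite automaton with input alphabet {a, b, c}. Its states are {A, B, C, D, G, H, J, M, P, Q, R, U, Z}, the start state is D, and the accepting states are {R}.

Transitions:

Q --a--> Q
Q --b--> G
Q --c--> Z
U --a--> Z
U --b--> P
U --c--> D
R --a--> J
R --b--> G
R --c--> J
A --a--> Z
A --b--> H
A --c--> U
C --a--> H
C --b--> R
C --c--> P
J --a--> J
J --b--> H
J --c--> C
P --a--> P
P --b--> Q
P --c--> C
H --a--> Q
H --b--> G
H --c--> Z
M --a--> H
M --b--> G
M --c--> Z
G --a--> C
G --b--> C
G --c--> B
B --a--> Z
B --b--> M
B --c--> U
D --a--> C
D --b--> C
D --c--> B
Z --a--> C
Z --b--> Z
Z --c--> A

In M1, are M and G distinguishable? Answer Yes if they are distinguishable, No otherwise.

Yes

P0 = {R} | {A,B,C,D,G,H,J,M,P,Q,U,Z}.
Split {A,B,C,D,G,H,J,M,P,Q,U,Z} by δ(·,b) → {A,B,D,G,H,J,M,P,Q,U,Z} and {C}.
On input a, block {A,B,D,G,H,J,M,P,Q,U,Z} splits into {A,B,H,J,M,P,Q,U} and {D,G,Z}.
Split {A,B,H,J,M,P,Q,U} by δ(·,a) → {H,J,M,P,Q} and {A,B,U}.
Split {H,J,M,P,Q} by δ(·,b) → {H,M,Q} and {J,P}.
Split {D,G,Z} by δ(·,b) → {D,G} and {Z}.
Refine {A,B,U} on symbol b: members go to different blocks, giving {A,B} and {U}.
Stable partition: {R} | {H,M,Q} | {C} | {D,G} | {A,B} | {J,P} | {Z} | {U} — 8 equivalence classes.
M and G end up in different blocks, so they are distinguishable. For instance, the string 'ab' is accepted from only G.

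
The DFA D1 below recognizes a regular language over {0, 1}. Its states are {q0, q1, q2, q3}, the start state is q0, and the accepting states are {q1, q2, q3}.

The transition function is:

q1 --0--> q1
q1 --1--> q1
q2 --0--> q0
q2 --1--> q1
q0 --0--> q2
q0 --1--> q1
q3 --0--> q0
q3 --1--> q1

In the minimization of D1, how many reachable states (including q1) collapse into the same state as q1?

First remove the unreachable states {q3}; 3 states remain.
Initial partition by acceptance: {q1,q2} | {q0}.
Refine {q1,q2} on symbol 0: members go to different blocks, giving {q1} and {q2}.
No further refinement is possible. Final partition (3 blocks): {q1} | {q0} | {q2}.
State q1 belongs to the block {q1}, which has 1 states.

1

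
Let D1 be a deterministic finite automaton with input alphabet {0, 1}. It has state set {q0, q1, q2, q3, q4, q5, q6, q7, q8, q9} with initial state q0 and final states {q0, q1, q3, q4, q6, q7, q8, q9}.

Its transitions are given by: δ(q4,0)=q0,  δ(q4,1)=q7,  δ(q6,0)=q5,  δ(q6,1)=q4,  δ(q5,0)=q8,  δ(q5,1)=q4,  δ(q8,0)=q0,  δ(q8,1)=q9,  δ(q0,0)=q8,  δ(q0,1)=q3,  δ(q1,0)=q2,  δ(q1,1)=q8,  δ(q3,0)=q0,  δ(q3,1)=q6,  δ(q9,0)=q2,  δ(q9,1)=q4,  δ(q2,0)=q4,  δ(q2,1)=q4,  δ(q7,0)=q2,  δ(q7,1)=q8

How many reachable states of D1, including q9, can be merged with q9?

3

First remove the unreachable states {q1}; 9 states remain.
Initial partition by acceptance: {q0,q3,q4,q6,q7,q8,q9} | {q2,q5}.
Refine {q0,q3,q4,q6,q7,q8,q9} on symbol 0: members go to different blocks, giving {q0,q3,q4,q8} and {q6,q7,q9}.
Refine {q0,q3,q4,q8} on symbol 1: members go to different blocks, giving {q3,q4,q8} and {q0}.
Stable partition: {q3,q4,q8} | {q2,q5} | {q6,q7,q9} | {q0} — 4 equivalence classes.
The equivalence class containing q9 is {q6,q7,q9}, of size 3.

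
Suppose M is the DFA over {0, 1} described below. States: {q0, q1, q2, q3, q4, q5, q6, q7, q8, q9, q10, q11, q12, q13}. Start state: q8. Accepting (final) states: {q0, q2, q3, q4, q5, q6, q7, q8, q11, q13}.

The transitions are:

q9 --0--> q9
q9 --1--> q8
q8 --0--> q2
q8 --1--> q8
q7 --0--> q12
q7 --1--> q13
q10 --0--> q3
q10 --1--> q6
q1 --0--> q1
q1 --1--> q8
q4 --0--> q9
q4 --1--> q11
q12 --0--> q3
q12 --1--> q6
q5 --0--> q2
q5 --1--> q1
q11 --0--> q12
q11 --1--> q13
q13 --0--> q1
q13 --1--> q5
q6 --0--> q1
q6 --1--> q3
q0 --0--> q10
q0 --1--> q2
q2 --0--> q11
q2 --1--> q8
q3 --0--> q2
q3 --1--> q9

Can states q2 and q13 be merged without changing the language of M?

First remove the unreachable states {q0,q4,q7,q10}; 10 states remain.
Initial partition by acceptance: {q2,q3,q5,q6,q8,q11,q13} | {q1,q9,q12}.
On input 0, block {q2,q3,q5,q6,q8,q11,q13} splits into {q2,q3,q5,q8} and {q6,q11,q13}.
Split {q2,q3,q5,q8} by δ(·,0) → {q3,q5,q8} and {q2}.
Refine {q3,q5,q8} on symbol 1: members go to different blocks, giving {q3,q5} and {q8}.
On input 0, block {q1,q9,q12} splits into {q1,q9} and {q12}.
On input 0, block {q6,q11,q13} splits into {q6,q13} and {q11}.
No further refinement is possible. Final partition (7 blocks): {q3,q5} | {q1,q9} | {q6,q13} | {q2} | {q8} | {q12} | {q11}.
q2 and q13 end up in different blocks, so they are distinguishable. For instance, the string '0' is accepted from only q2.

No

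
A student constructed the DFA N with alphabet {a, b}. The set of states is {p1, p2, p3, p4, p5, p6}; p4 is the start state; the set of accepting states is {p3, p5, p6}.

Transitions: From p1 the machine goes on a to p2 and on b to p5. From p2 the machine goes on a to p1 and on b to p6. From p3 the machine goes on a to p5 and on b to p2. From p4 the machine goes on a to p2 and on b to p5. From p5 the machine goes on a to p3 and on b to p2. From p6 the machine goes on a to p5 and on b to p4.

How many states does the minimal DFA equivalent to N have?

All states are reachable from the start state.
Initial partition by acceptance: {p3,p5,p6} | {p1,p2,p4}.
Stable partition: {p3,p5,p6} | {p1,p2,p4} — 2 equivalence classes.

2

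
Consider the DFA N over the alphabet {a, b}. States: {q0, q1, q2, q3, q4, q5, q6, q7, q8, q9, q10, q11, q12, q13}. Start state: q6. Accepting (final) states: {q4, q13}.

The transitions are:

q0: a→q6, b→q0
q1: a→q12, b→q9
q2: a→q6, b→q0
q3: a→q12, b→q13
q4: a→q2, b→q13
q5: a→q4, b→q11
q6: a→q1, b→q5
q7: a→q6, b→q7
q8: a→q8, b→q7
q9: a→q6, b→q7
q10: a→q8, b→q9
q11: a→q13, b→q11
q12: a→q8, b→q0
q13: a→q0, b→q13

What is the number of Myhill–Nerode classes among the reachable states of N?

Reachable states from the start: {q0,q1,q2,q4,q5,q6,q7,q8,q9,q11,q12,q13}. Unreachable: {q3,q10} — drop them.
Initial partition by acceptance: {q4,q13} | {q0,q1,q2,q5,q6,q7,q8,q9,q11,q12}.
On input a, block {q0,q1,q2,q5,q6,q7,q8,q9,q11,q12} splits into {q0,q1,q2,q6,q7,q8,q9,q12} and {q5,q11}.
Split {q0,q1,q2,q6,q7,q8,q9,q12} by δ(·,b) → {q0,q1,q2,q7,q8,q9,q12} and {q6}.
On input a, block {q0,q1,q2,q7,q8,q9,q12} splits into {q0,q2,q7,q9} and {q1,q8,q12}.
No further refinement is possible. Final partition (5 blocks): {q4,q13} | {q0,q2,q7,q9} | {q5,q11} | {q6} | {q1,q8,q12}.

5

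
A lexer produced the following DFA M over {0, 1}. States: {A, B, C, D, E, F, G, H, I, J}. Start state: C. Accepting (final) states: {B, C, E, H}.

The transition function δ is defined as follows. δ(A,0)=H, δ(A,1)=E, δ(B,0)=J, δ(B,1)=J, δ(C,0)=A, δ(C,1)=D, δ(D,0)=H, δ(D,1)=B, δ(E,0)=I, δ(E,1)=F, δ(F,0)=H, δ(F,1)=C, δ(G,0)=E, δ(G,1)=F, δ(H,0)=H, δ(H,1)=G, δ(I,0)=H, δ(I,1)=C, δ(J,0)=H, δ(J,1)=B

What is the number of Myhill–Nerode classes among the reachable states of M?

All states are reachable from the start state.
P0 = {B,C,E,H} | {A,D,F,G,I,J}.
Refine {B,C,E,H} on symbol 0: members go to different blocks, giving {B,C,E} and {H}.
On input 0, block {A,D,F,G,I,J} splits into {A,D,F,I,J} and {G}.
No further refinement is possible. Final partition (4 blocks): {B,C,E} | {A,D,F,I,J} | {H} | {G}.

4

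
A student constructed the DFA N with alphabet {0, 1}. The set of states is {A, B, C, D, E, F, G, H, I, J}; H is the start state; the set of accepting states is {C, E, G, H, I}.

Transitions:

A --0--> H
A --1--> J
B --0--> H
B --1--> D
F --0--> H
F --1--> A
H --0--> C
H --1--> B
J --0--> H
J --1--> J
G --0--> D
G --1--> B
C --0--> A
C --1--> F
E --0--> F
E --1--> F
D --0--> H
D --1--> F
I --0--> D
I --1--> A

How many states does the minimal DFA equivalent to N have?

First remove the unreachable states {E,G,I}; 7 states remain.
Initial partition by acceptance: {C,H} | {A,B,D,F,J}.
Refine {C,H} on symbol 0: members go to different blocks, giving {C} and {H}.
Stable partition: {C} | {A,B,D,F,J} | {H} — 3 equivalence classes.

3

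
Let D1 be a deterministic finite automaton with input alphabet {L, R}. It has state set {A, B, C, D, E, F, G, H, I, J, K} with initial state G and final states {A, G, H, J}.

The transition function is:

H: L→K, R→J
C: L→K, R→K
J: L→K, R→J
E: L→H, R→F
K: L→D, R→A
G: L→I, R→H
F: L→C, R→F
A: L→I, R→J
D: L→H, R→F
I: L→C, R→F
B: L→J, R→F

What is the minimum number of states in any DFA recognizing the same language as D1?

Reachable states from the start: {A,C,D,F,G,H,I,J,K}. Unreachable: {B,E} — drop them.
Initial partition by acceptance: {A,G,H,J} | {C,D,F,I,K}.
On input L, block {C,D,F,I,K} splits into {C,F,I,K} and {D}.
Refine {C,F,I,K} on symbol L: members go to different blocks, giving {C,F,I} and {K}.
Refine {A,G,H,J} on symbol L: members go to different blocks, giving {A,G} and {H,J}.
Refine {C,F,I} on symbol L: members go to different blocks, giving {F,I} and {C}.
No further refinement is possible. Final partition (6 blocks): {A,G} | {F,I} | {D} | {K} | {H,J} | {C}.

6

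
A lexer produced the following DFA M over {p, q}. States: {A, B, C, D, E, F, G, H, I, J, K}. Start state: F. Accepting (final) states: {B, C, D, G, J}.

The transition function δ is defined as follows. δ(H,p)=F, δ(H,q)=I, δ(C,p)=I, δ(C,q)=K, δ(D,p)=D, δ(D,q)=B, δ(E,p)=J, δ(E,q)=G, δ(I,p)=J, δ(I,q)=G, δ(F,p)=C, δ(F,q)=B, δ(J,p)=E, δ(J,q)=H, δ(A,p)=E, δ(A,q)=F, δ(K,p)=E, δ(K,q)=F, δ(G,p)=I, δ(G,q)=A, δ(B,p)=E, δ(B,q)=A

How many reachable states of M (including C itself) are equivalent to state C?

4

First remove the unreachable states {D}; 10 states remain.
P0 = {B,C,G,J} | {A,E,F,H,I,K}.
Refine {A,E,F,H,I,K} on symbol p: members go to different blocks, giving {A,H,K} and {E,F,I}.
No further refinement is possible. Final partition (3 blocks): {B,C,G,J} | {A,H,K} | {E,F,I}.
The equivalence class containing C is {B,C,G,J}, of size 4.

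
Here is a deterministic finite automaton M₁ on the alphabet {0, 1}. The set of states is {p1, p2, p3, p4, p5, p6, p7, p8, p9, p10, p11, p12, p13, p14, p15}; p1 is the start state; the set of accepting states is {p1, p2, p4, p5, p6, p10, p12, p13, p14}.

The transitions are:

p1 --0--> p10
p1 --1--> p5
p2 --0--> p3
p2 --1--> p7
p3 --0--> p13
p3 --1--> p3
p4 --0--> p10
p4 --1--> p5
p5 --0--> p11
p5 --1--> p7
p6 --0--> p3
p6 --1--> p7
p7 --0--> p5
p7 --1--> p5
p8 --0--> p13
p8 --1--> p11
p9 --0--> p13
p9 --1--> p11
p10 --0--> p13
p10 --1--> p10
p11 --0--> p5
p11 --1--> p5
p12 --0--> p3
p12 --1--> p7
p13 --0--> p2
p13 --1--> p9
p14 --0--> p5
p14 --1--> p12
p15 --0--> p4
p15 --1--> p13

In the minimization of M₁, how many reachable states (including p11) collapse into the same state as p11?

2

States {p4,p6,p8,p12,p14,p15} cannot be reached from the start state, so discard them.
P0 = {p1,p2,p5,p10,p13} | {p3,p7,p9,p11}.
Split {p1,p2,p5,p10,p13} by δ(·,0) → {p1,p10,p13} and {p2,p5}.
On input 0, block {p1,p10,p13} splits into {p1,p10} and {p13}.
Refine {p1,p10} on symbol 0: members go to different blocks, giving {p1} and {p10}.
On input 0, block {p3,p7,p9,p11} splits into {p3,p9} and {p7,p11}.
Refine {p3,p9} on symbol 1: members go to different blocks, giving {p3} and {p9}.
On input 0, block {p2,p5} splits into {p2} and {p5}.
No further refinement is possible. Final partition (8 blocks): {p1} | {p3} | {p2} | {p13} | {p10} | {p7,p11} | {p9} | {p5}.
State p11 belongs to the block {p7,p11}, which has 2 states.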